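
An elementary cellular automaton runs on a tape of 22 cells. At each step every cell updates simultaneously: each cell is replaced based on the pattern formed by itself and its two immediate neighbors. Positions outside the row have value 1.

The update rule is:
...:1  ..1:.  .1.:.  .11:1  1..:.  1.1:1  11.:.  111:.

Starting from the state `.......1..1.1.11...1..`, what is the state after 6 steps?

step 1: .11111.....1.11..1....
step 2: 11.....111..11.....11.
step 3: ...111.1....1..111.1.1
step 4: .1.1..1..11....1..1.11
step 5: 1.1......1..11.....11.
step 6: .1..1111....1..111.1.1

.1..1111....1..111.1.1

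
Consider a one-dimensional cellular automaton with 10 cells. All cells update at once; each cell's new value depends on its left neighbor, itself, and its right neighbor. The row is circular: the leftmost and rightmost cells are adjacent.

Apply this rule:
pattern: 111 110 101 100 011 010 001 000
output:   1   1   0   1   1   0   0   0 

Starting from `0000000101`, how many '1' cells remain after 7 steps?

1000000000
0100000000
0010000000
0001000000
0000100000
0000010000
0000001000
count of 1: 1

1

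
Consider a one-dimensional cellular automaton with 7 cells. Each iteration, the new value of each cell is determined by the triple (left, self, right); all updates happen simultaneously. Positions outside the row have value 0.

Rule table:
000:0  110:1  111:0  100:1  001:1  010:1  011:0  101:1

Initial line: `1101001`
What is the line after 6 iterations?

1100001

0111111
1000001
1100011
0110101
1011111
1100001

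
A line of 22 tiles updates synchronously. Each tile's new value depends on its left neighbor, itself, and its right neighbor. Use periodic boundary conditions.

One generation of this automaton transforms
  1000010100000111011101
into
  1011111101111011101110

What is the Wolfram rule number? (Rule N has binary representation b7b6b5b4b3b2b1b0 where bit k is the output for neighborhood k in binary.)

position 14: 111 → 1  (bit 7 = 1)
position 0: 110 → 1  (bit 6 = 1)
position 6: 101 → 1  (bit 5 = 1)
position 1: 100 → 0  (bit 4 = 0)
position 13: 011 → 0  (bit 3 = 0)
position 5: 010 → 1  (bit 2 = 1)
position 4: 001 → 1  (bit 1 = 1)
position 2: 000 → 1  (bit 0 = 1)
bits b7..b0 = 11100111 = 231

231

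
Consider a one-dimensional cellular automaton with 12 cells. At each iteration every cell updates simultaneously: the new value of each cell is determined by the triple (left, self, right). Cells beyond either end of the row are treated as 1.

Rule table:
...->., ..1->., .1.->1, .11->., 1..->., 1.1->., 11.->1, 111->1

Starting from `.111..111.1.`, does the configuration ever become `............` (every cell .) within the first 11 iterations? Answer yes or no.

..11...11.1.
...1....1.1.
...1....1.1.  (fixed point — unchanged through iteration 11)
iteration 11 is ...1....1.1., still not uniform .

no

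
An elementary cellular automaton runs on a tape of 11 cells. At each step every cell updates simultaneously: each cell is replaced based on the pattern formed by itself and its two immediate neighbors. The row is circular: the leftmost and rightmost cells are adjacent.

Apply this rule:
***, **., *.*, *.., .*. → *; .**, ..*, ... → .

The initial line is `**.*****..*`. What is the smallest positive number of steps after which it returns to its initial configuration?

step 1: ***.*****..
step 2: .***.*****.
step 3: ..***.*****
step 4: *..***.****
step 5: **..***.***
step 6: ***..***.**
step 7: ****..***.*
step 8: *****..***.
step 9: .*****..***
step 10: *.*****..**
step 11: **.*****..*

11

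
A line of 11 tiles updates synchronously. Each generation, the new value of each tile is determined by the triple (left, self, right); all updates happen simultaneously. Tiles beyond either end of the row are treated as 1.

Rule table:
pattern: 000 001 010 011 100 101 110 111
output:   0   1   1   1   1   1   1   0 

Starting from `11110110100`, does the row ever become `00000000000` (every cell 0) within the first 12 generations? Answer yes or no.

yes

00011111111
10110000000
11111000001
00001100011
10011110110
11110011111
00011110000
10110011001
11111111111
00000000000
all cells are 0 at generation 10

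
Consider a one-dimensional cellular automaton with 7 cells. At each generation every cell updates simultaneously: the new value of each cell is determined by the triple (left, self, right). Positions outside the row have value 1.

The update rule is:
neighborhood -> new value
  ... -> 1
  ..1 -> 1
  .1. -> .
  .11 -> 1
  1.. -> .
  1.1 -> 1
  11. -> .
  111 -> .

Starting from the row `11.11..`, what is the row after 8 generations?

generation 1: ..11..1
generation 2: .11..11
generation 3: 11..11.
generation 4: ...11.1
generation 5: .111.11
generation 6: 11..11.  (repeats generation 3; period 3)
generation 8: .111.11

.111.11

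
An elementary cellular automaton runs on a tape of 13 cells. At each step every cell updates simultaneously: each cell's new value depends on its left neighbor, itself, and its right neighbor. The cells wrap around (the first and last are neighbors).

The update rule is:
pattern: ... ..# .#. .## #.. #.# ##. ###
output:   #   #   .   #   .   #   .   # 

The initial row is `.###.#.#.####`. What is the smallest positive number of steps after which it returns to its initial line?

step 1: ###.#.#.####.
step 2: ##.#.#.####.#
step 3: #.#.#.####.##
step 4: .#.#.####.###
step 5: #.#.####.###.
step 6: .#.####.###.#
step 7: #.####.###.#.
step 8: .####.###.#.#
step 9: ####.###.#.#.
step 10: ###.###.#.#.#
step 11: ##.###.#.#.##
step 12: #.###.#.#.###
step 13: .###.#.#.####

13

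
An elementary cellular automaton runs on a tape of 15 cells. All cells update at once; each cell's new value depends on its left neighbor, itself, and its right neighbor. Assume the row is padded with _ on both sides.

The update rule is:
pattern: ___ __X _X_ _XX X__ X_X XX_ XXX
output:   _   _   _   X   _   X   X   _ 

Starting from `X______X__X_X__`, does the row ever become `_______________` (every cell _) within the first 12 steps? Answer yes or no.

___________X___
_______________
all cells are _ at step 2

yes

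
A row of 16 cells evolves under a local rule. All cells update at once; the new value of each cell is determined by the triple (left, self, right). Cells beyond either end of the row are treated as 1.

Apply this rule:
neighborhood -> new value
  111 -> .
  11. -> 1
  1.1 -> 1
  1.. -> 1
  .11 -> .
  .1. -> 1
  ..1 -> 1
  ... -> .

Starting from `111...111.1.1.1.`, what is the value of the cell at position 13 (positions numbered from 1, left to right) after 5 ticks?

.

..11.1..11111111
11.11111........
.11....11......1
1.11..1.11....1.
11.11111.11..111
position 13 holds .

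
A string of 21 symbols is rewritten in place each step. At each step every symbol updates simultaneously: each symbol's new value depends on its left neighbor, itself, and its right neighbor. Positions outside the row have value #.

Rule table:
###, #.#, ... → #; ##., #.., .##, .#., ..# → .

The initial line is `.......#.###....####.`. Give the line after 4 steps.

.#####..#.#..##..##.#
#.###....#.........#.
.#.#..##...#######..#
#.#......#..#####....

#.#......#..#####....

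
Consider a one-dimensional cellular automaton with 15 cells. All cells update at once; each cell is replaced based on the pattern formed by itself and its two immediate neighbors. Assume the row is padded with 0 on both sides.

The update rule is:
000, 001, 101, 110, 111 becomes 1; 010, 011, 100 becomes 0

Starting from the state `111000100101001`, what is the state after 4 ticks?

011011001010010
101101010100100
010110101001001
101011010010010

101011010010010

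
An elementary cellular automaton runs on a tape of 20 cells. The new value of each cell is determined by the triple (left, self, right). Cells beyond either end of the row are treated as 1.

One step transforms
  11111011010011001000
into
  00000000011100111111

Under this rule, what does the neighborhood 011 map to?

At position 6 the neighborhood is 011; the next row has 0 there.

0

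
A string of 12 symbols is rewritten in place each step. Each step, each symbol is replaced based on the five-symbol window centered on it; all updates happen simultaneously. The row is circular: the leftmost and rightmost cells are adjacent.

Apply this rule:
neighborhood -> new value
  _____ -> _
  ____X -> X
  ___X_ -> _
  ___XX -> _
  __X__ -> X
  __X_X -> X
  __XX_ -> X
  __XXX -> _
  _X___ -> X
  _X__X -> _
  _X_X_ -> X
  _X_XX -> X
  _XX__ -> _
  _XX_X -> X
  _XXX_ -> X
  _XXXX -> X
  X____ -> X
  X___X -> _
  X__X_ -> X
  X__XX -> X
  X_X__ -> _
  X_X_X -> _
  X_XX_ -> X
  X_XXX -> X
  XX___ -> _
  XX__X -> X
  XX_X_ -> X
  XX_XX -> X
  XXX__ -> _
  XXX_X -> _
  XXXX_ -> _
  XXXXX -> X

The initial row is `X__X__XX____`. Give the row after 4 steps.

X_XX_XX__XX_
_XXXXX_XXXXX
XXXX__XXXX__
_X__XX_X__XX

_X__XX_X__XX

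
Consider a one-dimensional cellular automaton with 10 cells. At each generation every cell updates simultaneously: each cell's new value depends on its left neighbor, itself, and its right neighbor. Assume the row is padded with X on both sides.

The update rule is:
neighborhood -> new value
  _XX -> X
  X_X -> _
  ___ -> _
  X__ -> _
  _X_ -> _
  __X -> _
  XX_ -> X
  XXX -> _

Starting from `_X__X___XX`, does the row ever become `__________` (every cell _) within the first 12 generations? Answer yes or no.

yes

________X_
__________
all cells are _ at generation 2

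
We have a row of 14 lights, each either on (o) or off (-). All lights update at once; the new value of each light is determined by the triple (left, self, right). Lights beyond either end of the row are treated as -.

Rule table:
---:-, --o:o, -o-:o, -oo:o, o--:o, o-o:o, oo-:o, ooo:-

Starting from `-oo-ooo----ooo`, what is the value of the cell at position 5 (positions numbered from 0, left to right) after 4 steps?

o

ooooo-oo--oo-o
o---oooooooooo
oo-oo--------o
oooooo------oo
position 5 holds o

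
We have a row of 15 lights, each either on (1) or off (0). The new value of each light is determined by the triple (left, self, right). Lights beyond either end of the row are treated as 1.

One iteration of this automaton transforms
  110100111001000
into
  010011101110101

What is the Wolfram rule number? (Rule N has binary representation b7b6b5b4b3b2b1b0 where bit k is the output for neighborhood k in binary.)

90

position 0: 111 → 0  (bit 7 = 0)
position 1: 110 → 1  (bit 6 = 1)
position 2: 101 → 0  (bit 5 = 0)
position 4: 100 → 1  (bit 4 = 1)
position 6: 011 → 1  (bit 3 = 1)
position 3: 010 → 0  (bit 2 = 0)
position 5: 001 → 1  (bit 1 = 1)
position 13: 000 → 0  (bit 0 = 0)
bits b7..b0 = 01011010 = 90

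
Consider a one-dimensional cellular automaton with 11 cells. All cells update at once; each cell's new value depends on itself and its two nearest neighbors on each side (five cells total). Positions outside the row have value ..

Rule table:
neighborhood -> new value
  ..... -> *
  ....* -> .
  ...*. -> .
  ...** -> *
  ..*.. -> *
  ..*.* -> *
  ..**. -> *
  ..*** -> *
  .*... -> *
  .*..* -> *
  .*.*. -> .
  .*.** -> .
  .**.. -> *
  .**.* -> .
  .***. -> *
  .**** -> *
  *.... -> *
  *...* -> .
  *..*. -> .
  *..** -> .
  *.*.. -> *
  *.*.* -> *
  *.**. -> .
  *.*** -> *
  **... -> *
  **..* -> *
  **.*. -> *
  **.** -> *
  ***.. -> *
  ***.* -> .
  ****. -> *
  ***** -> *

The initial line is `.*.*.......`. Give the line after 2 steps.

.*.********
.*.********

.*.********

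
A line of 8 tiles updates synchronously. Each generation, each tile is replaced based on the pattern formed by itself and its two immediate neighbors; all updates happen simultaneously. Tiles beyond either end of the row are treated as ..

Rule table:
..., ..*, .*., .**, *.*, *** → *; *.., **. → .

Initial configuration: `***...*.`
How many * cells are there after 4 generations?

6

**..***.
*..***..
*.***..*
****..**
count of *: 6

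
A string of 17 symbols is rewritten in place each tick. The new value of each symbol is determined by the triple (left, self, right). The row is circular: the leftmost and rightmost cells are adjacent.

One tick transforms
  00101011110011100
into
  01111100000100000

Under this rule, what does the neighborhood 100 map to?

0

At position 10 the neighborhood is 100; the next row has 0 there.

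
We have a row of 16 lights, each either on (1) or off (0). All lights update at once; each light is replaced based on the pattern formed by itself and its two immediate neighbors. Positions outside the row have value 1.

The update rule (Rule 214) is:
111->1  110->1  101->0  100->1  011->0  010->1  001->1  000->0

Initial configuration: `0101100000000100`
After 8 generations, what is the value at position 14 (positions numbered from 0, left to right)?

generation 1: 0100110000001111
generation 2: 0111011000010111
generation 3: 0011001100110011
generation 4: 1101110111011101
generation 5: 1100110011001100
generation 6: 1111011101110111
generation 7: 1111001100110011
generation 8: 1111110111011101
position 14 holds 0

0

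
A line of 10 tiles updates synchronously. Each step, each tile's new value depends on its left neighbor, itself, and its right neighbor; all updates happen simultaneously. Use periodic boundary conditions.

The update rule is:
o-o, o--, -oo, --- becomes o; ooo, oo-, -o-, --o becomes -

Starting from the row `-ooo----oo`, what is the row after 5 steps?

-o-o-o-o-o

oo--ooo-o-
o-o-o--o-o
-o-o-o--oo
o-o-o-o-o-
-o-o-o-o-o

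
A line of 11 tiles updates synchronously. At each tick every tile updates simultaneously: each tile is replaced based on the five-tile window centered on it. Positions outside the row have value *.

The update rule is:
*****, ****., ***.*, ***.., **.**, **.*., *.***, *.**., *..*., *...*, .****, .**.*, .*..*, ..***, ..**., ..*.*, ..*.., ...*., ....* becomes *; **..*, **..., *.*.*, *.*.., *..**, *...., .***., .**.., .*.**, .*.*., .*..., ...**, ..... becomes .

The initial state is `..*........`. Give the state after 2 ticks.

**.....***.

.**......*.
**.....***.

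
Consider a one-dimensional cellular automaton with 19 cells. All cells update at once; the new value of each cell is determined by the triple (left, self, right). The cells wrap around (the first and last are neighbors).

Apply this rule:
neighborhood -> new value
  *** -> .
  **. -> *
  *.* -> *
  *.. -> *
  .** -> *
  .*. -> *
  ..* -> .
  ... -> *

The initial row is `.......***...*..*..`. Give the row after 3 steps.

****.*...***....***

step 1: ******.*.***.**.***
step 2: .....*****.******..
step 3: ****.*...***....***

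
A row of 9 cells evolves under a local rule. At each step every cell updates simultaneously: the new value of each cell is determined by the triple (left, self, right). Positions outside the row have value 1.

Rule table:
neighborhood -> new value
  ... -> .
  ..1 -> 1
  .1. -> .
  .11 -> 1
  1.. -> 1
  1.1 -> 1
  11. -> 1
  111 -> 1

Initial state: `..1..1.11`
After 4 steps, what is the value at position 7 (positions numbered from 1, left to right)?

1

11.11.111
111111111
111111111  (fixed point — unchanged through step 4)
position 7 holds 1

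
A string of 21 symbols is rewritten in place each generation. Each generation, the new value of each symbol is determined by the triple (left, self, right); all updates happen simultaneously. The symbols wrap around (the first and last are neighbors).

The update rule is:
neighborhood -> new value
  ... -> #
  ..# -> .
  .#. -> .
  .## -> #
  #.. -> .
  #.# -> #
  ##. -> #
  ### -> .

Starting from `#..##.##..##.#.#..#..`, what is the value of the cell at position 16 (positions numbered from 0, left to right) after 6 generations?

generation 1: ...#####..###.#......
generation 2: ##.#...#..#.##..#####
generation 3: .##..#.....###..#....
generation 4: .##....###.#.#....###
generation 5: ###.##.#.##.#..##.#.#
generation 6: ..#####.####...###.##
position 16 holds #

#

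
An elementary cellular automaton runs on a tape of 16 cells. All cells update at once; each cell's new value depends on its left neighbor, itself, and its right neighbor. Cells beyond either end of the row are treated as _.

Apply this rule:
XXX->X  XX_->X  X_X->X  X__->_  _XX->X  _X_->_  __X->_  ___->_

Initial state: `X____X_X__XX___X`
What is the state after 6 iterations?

__________XX____

______X___XX____
__________XX____
__________XX____  (fixed point — unchanged through iteration 6)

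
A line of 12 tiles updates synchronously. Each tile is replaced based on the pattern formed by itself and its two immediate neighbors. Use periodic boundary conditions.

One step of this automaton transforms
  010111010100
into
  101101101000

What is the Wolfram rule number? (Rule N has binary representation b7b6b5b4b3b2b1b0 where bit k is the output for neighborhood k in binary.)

position 4: 111 → 0  (bit 7 = 0)
position 5: 110 → 1  (bit 6 = 1)
position 2: 101 → 1  (bit 5 = 1)
position 10: 100 → 0  (bit 4 = 0)
position 3: 011 → 1  (bit 3 = 1)
position 1: 010 → 0  (bit 2 = 0)
position 0: 001 → 1  (bit 1 = 1)
position 11: 000 → 0  (bit 0 = 0)
bits b7..b0 = 01101010 = 106

106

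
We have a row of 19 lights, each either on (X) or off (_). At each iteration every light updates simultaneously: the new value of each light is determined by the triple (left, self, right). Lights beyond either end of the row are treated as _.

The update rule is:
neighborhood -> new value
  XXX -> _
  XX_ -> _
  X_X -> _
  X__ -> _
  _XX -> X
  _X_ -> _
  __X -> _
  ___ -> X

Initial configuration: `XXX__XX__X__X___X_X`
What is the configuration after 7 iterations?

__XXXXXXXX_X____X__

X____X________X____
__XX___XXXXXX___XXX
X_X__X_X______X_X__
_________XXXX_____X
XXXXXXXX_X____XXX__
X__________XX_X___X
__XXXXXXXX_X____X__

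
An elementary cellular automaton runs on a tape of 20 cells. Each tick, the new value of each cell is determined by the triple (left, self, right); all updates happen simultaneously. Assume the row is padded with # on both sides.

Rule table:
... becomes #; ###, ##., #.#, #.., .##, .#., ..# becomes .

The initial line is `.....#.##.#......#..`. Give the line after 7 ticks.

.###........####....

.###........####....
.....######......##.
.###........####....  (repeats tick 1; period 2)
tick 7: .###........####....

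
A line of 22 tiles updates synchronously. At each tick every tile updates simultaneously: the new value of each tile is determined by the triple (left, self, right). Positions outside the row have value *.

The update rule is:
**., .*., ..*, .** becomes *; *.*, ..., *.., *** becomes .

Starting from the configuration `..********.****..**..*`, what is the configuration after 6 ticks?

.**.**.*.*.*.**.*.*.*.

.**......*.*..*.***.**
.**.....**.*.**.*.*.*.
.**....***.*.**.*.*.*.
.**...**.*.*.**.*.*.*.
.**..***.*.*.**.*.*.*.
.**.**.*.*.*.**.*.*.*.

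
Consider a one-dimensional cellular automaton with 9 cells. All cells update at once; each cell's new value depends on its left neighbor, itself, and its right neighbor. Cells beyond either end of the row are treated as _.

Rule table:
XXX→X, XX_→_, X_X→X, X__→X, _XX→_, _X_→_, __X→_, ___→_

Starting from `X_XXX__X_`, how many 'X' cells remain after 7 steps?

1

_X_X_X__X
__X_X_X__
___X_X_X_
____X_X_X
_____X_X_
______X_X
_______X_
count of X: 1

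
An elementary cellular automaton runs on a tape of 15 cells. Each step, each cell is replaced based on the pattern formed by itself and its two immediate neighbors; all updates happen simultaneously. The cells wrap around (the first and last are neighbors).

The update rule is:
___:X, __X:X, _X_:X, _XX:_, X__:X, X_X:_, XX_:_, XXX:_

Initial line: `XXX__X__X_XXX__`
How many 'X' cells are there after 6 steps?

step 1: ___XXXXXX____XX
step 2: XXX______XXXX__
step 3: ___XXXXXX____XX  (repeats step 1; period 2)
step 6: XXX______XXXX__
count of X: 7

7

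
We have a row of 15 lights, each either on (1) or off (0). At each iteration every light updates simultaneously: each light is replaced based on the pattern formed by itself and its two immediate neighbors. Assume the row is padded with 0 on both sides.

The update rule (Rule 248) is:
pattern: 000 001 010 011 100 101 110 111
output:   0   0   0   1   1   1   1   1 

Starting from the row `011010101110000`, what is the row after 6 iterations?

011111111111111

iteration 1: 011101011111000
iteration 2: 011110111111100
iteration 3: 011111111111110
iteration 4: 011111111111111
iteration 5: 011111111111111  (fixed point — unchanged through iteration 6)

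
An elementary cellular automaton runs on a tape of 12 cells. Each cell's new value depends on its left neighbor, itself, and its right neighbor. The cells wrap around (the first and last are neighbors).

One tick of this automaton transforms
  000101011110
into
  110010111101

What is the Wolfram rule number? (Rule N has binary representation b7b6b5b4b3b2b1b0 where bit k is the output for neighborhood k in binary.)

185

position 8: 111 → 1  (bit 7 = 1)
position 10: 110 → 0  (bit 6 = 0)
position 4: 101 → 1  (bit 5 = 1)
position 11: 100 → 1  (bit 4 = 1)
position 7: 011 → 1  (bit 3 = 1)
position 3: 010 → 0  (bit 2 = 0)
position 2: 001 → 0  (bit 1 = 0)
position 0: 000 → 1  (bit 0 = 1)
bits b7..b0 = 10111001 = 185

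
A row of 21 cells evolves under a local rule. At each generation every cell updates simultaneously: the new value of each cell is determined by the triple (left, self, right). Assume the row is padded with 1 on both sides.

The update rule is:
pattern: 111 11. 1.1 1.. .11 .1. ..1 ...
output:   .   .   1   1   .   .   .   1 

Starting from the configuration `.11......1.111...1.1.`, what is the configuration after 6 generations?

.1....1..11...1..1..1

1..11111..1...11..1.1
.1......1..11...1..1.
1.11111..1...11..1..1
.1.....1..11...1..1..
1.1111..1...11..1..1.
.1....1..11...1..1..1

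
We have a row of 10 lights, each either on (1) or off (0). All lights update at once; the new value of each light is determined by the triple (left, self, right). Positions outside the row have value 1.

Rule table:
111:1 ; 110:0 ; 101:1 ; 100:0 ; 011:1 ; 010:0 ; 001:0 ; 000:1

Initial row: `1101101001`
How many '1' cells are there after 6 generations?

1011010001
0110100101
1101000011
1010011011
0100010111
1001001111
count of 1: 6

6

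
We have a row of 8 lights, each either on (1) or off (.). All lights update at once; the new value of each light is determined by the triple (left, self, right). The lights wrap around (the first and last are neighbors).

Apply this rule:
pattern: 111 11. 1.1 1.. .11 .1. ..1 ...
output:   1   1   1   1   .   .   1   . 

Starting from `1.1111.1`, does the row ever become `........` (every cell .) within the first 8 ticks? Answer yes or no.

no

11.1111.
.11.1111
1.11.111
11.11.11
111.11.1
1111.11.
.1111.11
1.1111.1
tick 8 is 1.1111.1, still not uniform .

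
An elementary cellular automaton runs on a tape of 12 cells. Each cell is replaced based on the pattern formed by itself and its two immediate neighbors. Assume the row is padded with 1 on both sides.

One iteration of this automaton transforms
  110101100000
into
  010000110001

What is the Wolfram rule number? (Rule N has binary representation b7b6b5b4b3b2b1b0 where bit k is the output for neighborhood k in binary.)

position 0: 111 → 0  (bit 7 = 0)
position 1: 110 → 1  (bit 6 = 1)
position 2: 101 → 0  (bit 5 = 0)
position 7: 100 → 1  (bit 4 = 1)
position 5: 011 → 0  (bit 3 = 0)
position 3: 010 → 0  (bit 2 = 0)
position 11: 001 → 1  (bit 1 = 1)
position 8: 000 → 0  (bit 0 = 0)
bits b7..b0 = 01010010 = 82

82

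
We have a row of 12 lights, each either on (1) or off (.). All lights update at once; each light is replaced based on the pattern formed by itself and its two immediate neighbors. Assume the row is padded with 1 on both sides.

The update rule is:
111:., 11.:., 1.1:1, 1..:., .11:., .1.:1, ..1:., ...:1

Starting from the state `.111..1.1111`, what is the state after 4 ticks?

.1111....1..

1.....11....
..111....11.
......11...1
.1111....1..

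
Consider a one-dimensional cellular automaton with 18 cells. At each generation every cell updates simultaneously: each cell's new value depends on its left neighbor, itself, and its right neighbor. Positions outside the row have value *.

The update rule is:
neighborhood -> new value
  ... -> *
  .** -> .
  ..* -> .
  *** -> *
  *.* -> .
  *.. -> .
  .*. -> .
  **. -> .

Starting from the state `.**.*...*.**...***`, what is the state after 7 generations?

...********.....*.

......*......*..**
.****...****.....*
..**..*..**..***..
..............*...
.************...*.
..**********..*...
...********.....*.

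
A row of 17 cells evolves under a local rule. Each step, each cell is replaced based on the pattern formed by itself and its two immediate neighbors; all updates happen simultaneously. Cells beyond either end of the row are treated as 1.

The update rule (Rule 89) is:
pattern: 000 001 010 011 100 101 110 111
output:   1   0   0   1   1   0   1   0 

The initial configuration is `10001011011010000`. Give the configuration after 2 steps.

00111011011101010

step 1: 11100011011001110
step 2: 00111011011101010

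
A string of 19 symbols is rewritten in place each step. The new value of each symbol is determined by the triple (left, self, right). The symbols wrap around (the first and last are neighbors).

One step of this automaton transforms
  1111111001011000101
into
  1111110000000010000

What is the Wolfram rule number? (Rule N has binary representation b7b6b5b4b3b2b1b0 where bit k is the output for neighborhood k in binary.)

position 0: 111 → 1  (bit 7 = 1)
position 6: 110 → 0  (bit 6 = 0)
position 10: 101 → 0  (bit 5 = 0)
position 7: 100 → 0  (bit 4 = 0)
position 11: 011 → 0  (bit 3 = 0)
position 9: 010 → 0  (bit 2 = 0)
position 8: 001 → 0  (bit 1 = 0)
position 14: 000 → 1  (bit 0 = 1)
bits b7..b0 = 10000001 = 129

129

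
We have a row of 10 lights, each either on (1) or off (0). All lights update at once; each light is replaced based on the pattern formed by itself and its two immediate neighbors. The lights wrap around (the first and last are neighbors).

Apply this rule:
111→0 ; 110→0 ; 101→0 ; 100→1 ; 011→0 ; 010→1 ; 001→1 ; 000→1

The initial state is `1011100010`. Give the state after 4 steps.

1111100000

1000011110
1111100000
0000011111
1111100000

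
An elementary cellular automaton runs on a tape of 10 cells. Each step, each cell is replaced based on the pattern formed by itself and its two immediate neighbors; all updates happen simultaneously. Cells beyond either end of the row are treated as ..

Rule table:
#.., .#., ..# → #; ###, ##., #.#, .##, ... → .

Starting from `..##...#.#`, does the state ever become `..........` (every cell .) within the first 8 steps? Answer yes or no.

.#..#.##.#
#####....#
.....#..##
....####..
...#....#.
..###..###
.#...##...
###.#..#..
step 8 is ###.#..#.., still not uniform .

no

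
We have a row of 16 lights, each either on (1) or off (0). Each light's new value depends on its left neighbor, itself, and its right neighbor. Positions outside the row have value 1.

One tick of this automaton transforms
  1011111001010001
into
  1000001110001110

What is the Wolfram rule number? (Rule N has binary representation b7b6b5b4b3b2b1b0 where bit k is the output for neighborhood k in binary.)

position 3: 111 → 0  (bit 7 = 0)
position 0: 110 → 1  (bit 6 = 1)
position 1: 101 → 0  (bit 5 = 0)
position 7: 100 → 1  (bit 4 = 1)
position 2: 011 → 0  (bit 3 = 0)
position 9: 010 → 0  (bit 2 = 0)
position 8: 001 → 1  (bit 1 = 1)
position 13: 000 → 1  (bit 0 = 1)
bits b7..b0 = 01010011 = 83

83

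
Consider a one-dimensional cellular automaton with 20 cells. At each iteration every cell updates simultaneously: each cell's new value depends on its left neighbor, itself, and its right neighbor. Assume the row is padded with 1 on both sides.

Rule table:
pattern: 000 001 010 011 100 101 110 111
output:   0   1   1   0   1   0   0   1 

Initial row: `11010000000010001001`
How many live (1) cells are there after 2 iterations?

iteration 1: 10011000000111011110
iteration 2: 01100100001010001100
count of 1: 7

7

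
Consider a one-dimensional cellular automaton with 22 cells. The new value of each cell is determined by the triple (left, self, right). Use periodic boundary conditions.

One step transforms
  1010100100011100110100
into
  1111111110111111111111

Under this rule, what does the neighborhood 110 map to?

At position 13 the neighborhood is 110; the next row has 1 there.

1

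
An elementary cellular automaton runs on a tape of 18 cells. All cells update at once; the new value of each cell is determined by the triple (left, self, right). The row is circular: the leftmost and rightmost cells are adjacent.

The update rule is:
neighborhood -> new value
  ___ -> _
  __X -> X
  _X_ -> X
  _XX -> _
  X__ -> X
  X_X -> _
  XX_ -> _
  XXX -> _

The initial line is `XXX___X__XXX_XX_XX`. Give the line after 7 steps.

step 1: ___X_XXXX_________
step 2: __XX_____X________
step 3: _X__X___XXX_______
step 4: XXXXXX_X___X______
step 5: _______XX_XXX____X
step 6: X_____X______X__XX
step 7: _X___XXX____XXXX__

_X___XXX____XXXX__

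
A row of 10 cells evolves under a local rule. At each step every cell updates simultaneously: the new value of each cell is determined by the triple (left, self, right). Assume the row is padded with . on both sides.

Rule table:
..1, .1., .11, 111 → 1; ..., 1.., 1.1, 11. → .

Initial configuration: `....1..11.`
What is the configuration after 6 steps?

step 1: ...11.11..
step 2: ..11..1...
step 3: .11..11...
step 4: 11..11....
step 5: 1..11.....
step 6: 1.11......

1.11......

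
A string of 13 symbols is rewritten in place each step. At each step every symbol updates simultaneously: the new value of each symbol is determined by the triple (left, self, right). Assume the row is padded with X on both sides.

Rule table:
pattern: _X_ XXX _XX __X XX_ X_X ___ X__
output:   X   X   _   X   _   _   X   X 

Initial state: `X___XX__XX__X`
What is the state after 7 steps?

__XX_XXX_XX__

_XXX__XX__XX_
__X_XX__XX___
XXX___XX__XXX
XX_XXX__XX_XX
X___X_XX____X
_XXXX___XXXX_
__XX_XXX_XX__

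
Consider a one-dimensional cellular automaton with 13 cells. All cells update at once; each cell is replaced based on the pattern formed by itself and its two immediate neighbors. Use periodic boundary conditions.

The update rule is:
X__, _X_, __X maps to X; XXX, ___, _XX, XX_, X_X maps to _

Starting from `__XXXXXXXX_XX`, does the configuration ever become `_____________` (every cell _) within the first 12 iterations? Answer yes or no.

yes

XX___________
__X_________X
XXXX_______XX
____X_____X__
___XXX___XXX_
__X___X_X___X
XXXX_XX_XX_XX
_____________
all cells are _ at iteration 8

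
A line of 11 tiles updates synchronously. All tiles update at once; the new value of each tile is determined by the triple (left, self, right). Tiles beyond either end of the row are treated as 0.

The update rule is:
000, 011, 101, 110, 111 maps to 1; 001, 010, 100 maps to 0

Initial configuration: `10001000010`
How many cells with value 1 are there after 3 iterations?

00100011000
10001011011
00100111111
count of 1: 7

7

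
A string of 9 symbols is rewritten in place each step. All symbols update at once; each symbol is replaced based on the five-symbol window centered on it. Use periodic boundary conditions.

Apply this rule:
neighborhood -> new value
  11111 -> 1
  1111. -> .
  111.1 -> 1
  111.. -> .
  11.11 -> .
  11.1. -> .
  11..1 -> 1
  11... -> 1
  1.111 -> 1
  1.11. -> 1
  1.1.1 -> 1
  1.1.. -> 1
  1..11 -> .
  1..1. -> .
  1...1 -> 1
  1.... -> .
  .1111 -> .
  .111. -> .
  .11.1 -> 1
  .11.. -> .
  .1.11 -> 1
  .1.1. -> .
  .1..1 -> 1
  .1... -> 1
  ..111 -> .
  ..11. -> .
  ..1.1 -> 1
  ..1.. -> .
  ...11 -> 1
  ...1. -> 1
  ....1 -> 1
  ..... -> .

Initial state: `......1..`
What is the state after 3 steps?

step 1: ....11.1.
step 2: ..11.1.11
step 3: 1..1.111.

1..1.111.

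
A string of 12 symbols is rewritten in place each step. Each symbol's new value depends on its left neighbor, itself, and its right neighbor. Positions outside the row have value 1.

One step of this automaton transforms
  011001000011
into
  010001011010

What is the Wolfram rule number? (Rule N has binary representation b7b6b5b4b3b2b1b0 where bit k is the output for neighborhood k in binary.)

13

position 11: 111 → 0  (bit 7 = 0)
position 2: 110 → 0  (bit 6 = 0)
position 0: 101 → 0  (bit 5 = 0)
position 3: 100 → 0  (bit 4 = 0)
position 1: 011 → 1  (bit 3 = 1)
position 5: 010 → 1  (bit 2 = 1)
position 4: 001 → 0  (bit 1 = 0)
position 7: 000 → 1  (bit 0 = 1)
bits b7..b0 = 00001101 = 13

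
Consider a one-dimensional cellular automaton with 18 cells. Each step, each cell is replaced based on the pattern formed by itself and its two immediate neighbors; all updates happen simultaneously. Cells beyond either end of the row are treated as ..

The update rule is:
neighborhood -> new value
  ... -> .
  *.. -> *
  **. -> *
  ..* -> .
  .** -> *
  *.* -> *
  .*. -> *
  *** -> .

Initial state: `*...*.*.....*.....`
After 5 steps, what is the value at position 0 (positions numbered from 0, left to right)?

*

step 1: **..****....**....
step 2: ***.*..**...***...
step 3: *.****.***..*.**..
step 4: ***..***.**.*****.
step 5: *.**.*.******...**
position 0 holds *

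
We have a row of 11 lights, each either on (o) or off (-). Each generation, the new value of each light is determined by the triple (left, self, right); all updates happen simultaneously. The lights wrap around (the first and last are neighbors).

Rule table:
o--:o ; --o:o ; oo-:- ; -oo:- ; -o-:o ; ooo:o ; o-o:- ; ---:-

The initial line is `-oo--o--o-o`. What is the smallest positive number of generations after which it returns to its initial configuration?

generation 1: ---oooooo-o
generation 2: o-o-oooo--o
generation 3: --o--oo-oo-
generation 4: -oooo-----o
generation 5: --oo-o---oo
generation 6: oo---oo-o--
generation 7: --o-o---ooo
generation 8: ooo-oo-o-o-
generation 9: -o-----o-o-
generation 10: ooo---oo-oo
generation 11: oo-o-o----o
generation 12: o--o-oo--o-
generation 13: oooo---ooo-
generation 14: -oo-o-o-o--
generation 15: o---o-o-oo-
generation 16: oo-oo-o----
generation 17: ------oo--o
generation 18: o----o--ooo
generation 19: -o--oooo-oo
generation 20: -ooo-oo----
generation 21: o-o----o---
generation 22: o-oo--ooo-o
generation 23: ----oo-o---
generation 24: ---o---oo--
generation 25: --ooo-o--o-
generation 26: -o-o--ooooo
generation 27: -o-ooo-ooo-
generation 28: oo--o---o-o
generation 29: o-oooo-oo--
generation 30: o--oo----oo
generation 31: -oo--o--o-o

31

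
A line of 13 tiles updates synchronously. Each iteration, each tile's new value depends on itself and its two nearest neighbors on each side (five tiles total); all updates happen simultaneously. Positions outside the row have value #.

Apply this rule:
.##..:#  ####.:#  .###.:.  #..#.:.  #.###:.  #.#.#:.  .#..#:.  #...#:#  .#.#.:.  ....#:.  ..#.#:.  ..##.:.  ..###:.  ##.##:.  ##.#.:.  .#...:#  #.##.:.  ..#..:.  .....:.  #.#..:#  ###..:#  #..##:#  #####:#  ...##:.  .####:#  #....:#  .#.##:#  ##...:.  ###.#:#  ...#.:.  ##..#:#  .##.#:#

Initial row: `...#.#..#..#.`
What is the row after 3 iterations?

...###.#.#...

.#...#......#
.###..##.....
...###.#.#...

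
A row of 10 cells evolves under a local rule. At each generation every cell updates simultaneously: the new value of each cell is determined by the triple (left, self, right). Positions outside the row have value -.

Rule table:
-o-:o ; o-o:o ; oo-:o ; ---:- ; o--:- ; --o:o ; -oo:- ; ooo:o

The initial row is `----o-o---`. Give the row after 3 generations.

generation 1: ---oooo---
generation 2: --o-ooo---
generation 3: -ooo-oo---

-ooo-oo---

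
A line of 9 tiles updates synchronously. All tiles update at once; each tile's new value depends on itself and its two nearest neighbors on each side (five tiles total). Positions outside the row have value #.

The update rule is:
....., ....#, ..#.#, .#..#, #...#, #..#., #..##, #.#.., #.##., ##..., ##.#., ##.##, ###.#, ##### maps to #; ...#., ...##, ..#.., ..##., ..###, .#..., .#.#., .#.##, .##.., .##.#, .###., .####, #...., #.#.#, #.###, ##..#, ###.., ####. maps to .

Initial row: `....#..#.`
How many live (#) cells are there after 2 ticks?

#.#..###.
#####..##
count of #: 7

7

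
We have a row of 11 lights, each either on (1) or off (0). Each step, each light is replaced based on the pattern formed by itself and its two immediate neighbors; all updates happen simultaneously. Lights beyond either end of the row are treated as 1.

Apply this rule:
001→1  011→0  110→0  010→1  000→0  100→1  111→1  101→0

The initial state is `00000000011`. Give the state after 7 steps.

step 1: 10000000101
step 2: 01000001100
step 3: 01100010011
step 4: 00010111101
step 5: 10110011000
step 6: 00001100101
step 7: 10010011100

10010011100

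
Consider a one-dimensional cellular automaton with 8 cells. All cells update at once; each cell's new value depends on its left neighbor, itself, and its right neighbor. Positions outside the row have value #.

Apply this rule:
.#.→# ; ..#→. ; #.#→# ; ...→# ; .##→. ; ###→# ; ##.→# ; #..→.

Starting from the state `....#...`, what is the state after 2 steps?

#.######

step 1: .##.#.#.
step 2: #.######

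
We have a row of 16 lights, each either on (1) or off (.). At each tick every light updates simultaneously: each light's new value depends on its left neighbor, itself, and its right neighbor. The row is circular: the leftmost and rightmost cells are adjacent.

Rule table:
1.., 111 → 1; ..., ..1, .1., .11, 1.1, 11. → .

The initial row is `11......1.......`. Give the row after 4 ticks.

..1......1......
...1......1.....
....1......1....
.....1......1...

.....1......1...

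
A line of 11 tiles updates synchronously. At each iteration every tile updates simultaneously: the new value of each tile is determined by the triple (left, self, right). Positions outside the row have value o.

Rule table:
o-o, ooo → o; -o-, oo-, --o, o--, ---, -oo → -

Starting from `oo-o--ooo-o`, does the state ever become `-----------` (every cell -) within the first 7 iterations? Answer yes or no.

yes

o-o----o-o-
-o------o-o
o--------o-
----------o
-----------
all cells are - at iteration 5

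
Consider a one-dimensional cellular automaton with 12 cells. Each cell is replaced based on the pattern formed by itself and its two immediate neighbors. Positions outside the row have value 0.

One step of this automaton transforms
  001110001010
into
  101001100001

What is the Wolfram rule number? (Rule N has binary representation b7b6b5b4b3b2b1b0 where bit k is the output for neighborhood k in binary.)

25

position 3: 111 → 0  (bit 7 = 0)
position 4: 110 → 0  (bit 6 = 0)
position 9: 101 → 0  (bit 5 = 0)
position 5: 100 → 1  (bit 4 = 1)
position 2: 011 → 1  (bit 3 = 1)
position 8: 010 → 0  (bit 2 = 0)
position 1: 001 → 0  (bit 1 = 0)
position 0: 000 → 1  (bit 0 = 1)
bits b7..b0 = 00011001 = 25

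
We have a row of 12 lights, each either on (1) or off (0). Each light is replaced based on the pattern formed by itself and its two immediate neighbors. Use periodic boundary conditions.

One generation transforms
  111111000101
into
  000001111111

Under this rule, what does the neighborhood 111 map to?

At position 0 the neighborhood is 111; the next row has 0 there.

0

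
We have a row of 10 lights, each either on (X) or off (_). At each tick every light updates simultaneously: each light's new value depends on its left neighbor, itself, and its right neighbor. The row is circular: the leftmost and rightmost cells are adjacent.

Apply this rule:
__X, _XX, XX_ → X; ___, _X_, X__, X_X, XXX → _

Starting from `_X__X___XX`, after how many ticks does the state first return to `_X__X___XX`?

10

___X___XXX
__X___XX_X
_X___XXX__
X___XX_X__
___XXX___X
__XX_X__X_
_XXX___X__
XX_X__X___
XX___X___X
_X__X___XX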